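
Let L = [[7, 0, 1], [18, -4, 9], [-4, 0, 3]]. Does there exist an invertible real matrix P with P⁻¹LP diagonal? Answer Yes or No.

No

Characteristic polynomial: p(μ) = μ^3 - 6μ^2 - 15μ + 100 = (μ - 5)^2(μ + 4).
μ = 5 has algebraic multiplicity 2; rank(L − 5I) = 2, so geometric multiplicity = 1.
Geometric multiplicity < algebraic multiplicity, so L is not diagonalizable.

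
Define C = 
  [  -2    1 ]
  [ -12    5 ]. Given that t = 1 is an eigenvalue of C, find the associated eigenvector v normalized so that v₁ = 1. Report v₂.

3

C − 1I = [[-3, 1], [-12, 4]].
Solving (C − 1I)v = 0 gives the eigenspace spanned by (1, 3).
With v₁ = 1, v = (1, 3), so v₂ = 3.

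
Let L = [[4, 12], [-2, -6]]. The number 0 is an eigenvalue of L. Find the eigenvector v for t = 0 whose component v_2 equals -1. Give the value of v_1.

L = [[4, 12], [-2, -6]].
Solving (L)v = 0 gives the eigenspace spanned by (3, -1).
With v_2 = -1, v = (3, -1), so v_1 = 3.

3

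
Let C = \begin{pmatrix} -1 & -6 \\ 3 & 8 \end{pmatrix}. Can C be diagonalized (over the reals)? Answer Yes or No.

Yes

Characteristic polynomial: p(λ) = λ^2 - 7λ + 10 = (λ - 5)(λ - 2).
All 2 eigenvalues are distinct, so C is diagonalizable.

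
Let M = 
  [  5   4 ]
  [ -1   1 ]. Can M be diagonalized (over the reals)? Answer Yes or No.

No

Characteristic polynomial: p(μ) = μ^2 - 6μ + 9 = (μ - 3)^2.
μ = 3 has algebraic multiplicity 2; rank(M − 3I) = 1, so geometric multiplicity = 1.
Geometric multiplicity < algebraic multiplicity, so M is not diagonalizable.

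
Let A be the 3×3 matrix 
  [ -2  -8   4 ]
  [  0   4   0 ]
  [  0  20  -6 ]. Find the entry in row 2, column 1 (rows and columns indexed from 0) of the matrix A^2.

-40

Characteristic polynomial: μ^3 + 4μ^2 - 20μ - 48 = (μ - 4)(μ + 2)(μ + 6), so the eigenvalues are -6, -2, 4.
μ=4: eigenvector (0, 1, 2).
μ=-2: eigenvector (1, 0, 0).
μ=-6: eigenvector (-1, 0, 1).
P = [[0, 1, -1], [1, 0, 0], [2, 0, 1]], D = diag(4, -2, -6), P⁻¹ = [[0, 1, 0], [1, -2, 1], [0, -2, 1]].
A² = P·diag(16, 4, 36)·P⁻¹ = [[4, 64, -32], [0, 16, 0], [0, -40, 36]].
The requested entry is -40.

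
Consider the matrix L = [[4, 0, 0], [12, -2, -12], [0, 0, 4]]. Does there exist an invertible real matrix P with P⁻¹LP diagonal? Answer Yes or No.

Yes

Characteristic polynomial: p(r) = r^3 - 6r^2 + 32 = (r - 4)^2(r + 2).
r = 4 has algebraic multiplicity 2; rank(L − 4I) = 1, so geometric multiplicity = 2.
Every eigenvalue has geometric = algebraic multiplicity, so L is diagonalizable.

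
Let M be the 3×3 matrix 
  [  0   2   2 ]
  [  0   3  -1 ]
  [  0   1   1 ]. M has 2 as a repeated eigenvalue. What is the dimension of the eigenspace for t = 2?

1

M − 2I = [[-2, 2, 2], [0, 1, -1], [0, 1, -1]].
This matrix has rank 2, so its null space has dimension 3 − 2 = 1.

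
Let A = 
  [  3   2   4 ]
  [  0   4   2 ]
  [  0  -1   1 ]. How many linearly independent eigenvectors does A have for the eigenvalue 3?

2

A − 3I = [[0, 2, 4], [0, 1, 2], [0, -1, -2]].
This matrix has rank 1, so its null space has dimension 3 − 1 = 2.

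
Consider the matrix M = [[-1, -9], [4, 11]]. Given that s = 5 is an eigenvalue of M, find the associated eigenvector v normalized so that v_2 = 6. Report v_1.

-9

M − 5I = [[-6, -9], [4, 6]].
Solving (M − 5I)v = 0 gives the eigenspace spanned by (-9, 6).
With v_2 = 6, v = (-9, 6), so v_1 = -9.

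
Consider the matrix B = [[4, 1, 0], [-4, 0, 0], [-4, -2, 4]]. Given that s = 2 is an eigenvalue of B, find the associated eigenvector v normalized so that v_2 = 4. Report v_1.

-2

B − 2I = [[2, 1, 0], [-4, -2, 0], [-4, -2, 2]].
Solving (B − 2I)v = 0 gives the eigenspace spanned by (-2, 4, 0).
With v_2 = 4, v = (-2, 4, 0), so v_1 = -2.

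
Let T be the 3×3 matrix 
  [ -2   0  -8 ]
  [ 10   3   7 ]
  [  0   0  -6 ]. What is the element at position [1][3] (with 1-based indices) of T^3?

-416

Characteristic polynomial: μ^3 + 5μ^2 - 12μ - 36 = (μ - 3)(μ + 2)(μ + 6), so the eigenvalues are -6, -2, 3.
μ=-6: eigenvector (2, -3, 1).
μ=3: eigenvector (0, 1, 0).
μ=-2: eigenvector (1, -2, 0).
P = [[2, 0, 1], [-3, 1, -2], [1, 0, 0]], D = diag(-6, 3, -2), P⁻¹ = [[0, 0, 1], [2, 1, -1], [1, 0, -2]].
T³ = P·diag(-216, 27, -8)·P⁻¹ = [[-8, 0, -416], [70, 27, 589], [0, 0, -216]].
The requested entry is -416.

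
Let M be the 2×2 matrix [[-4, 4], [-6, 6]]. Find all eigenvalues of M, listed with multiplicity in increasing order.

0, 2

Characteristic polynomial: p(t) = t^2 - 2t = t(t - 2).
Roots (with multiplicity): 0, 2.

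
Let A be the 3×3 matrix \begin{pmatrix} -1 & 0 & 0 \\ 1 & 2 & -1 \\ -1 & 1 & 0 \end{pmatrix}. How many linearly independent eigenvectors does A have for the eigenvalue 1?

1

A − 1I = [[-2, 0, 0], [1, 1, -1], [-1, 1, -1]].
This matrix has rank 2, so its null space has dimension 3 − 2 = 1.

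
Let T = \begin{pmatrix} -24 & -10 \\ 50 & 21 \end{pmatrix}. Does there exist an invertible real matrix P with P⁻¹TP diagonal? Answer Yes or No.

Yes

Characteristic polynomial: p(r) = r^2 + 3r - 4 = (r - 1)(r + 4).
All 2 eigenvalues are distinct, so T is diagonalizable.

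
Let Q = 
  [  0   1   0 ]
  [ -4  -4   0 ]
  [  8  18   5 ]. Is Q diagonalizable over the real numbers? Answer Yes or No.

No

Characteristic polynomial: p(μ) = μ^3 - μ^2 - 16μ - 20 = (μ - 5)(μ + 2)^2.
μ = -2 has algebraic multiplicity 2; rank(Q + 2I) = 2, so geometric multiplicity = 1.
Geometric multiplicity < algebraic multiplicity, so Q is not diagonalizable.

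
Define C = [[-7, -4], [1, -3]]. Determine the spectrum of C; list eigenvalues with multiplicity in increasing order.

-5, -5

Characteristic polynomial: p(s) = s^2 + 10s + 25 = (s + 5)^2.
Roots (with multiplicity): -5, -5.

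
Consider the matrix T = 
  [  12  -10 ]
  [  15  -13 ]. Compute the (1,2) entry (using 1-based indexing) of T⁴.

Characteristic polynomial: μ^2 + μ - 6 = (μ - 2)(μ + 3), so the eigenvalues are -3, 2.
μ=2: eigenvector (1, 1).
μ=-3: eigenvector (2, 3).
P = [[1, 2], [1, 3]], D = diag(2, -3), P⁻¹ = [[3, -2], [-1, 1]].
T⁴ = P·diag(16, 81)·P⁻¹ = [[-114, 130], [-195, 211]].
The requested entry is 130.

130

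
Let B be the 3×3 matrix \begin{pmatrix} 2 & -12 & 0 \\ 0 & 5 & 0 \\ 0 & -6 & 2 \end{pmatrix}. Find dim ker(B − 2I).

B − 2I = [[0, -12, 0], [0, 3, 0], [0, -6, 0]].
This matrix has rank 1, so its null space has dimension 3 − 1 = 2.

2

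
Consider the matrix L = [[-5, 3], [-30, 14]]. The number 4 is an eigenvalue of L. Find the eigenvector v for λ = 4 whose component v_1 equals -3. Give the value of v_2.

-9

L − 4I = [[-9, 3], [-30, 10]].
Solving (L − 4I)v = 0 gives the eigenspace spanned by (-3, -9).
With v_1 = -3, v = (-3, -9), so v_2 = -9.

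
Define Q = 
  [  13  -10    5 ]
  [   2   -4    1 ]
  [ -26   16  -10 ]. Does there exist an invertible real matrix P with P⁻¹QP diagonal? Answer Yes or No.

Characteristic polynomial: p(s) = s^3 + s^2 - 8s - 12 = (s - 3)(s + 2)^2.
s = -2 has algebraic multiplicity 2; rank(Q + 2I) = 2, so geometric multiplicity = 1.
Geometric multiplicity < algebraic multiplicity, so Q is not diagonalizable.

No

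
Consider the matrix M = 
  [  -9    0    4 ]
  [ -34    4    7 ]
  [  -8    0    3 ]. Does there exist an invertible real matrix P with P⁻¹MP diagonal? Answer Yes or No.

Yes

Characteristic polynomial: p(t) = t^3 + 2t^2 - 19t - 20 = (t - 4)(t + 1)(t + 5).
All 3 eigenvalues are distinct, so M is diagonalizable.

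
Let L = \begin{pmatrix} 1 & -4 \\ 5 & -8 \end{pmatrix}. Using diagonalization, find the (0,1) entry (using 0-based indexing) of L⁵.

Characteristic polynomial: μ^2 + 7μ + 12 = (μ + 3)(μ + 4), so the eigenvalues are -4, -3.
μ=-4: eigenvector (4, 5).
μ=-3: eigenvector (-1, -1).
P = [[4, -1], [5, -1]], D = diag(-4, -3), P⁻¹ = [[-1, 1], [-5, 4]].
L⁵ = P·diag(-1024, -243)·P⁻¹ = [[2881, -3124], [3905, -4148]].
The requested entry is -3124.

-3124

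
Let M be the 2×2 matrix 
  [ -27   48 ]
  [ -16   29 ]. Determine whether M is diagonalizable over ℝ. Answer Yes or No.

Characteristic polynomial: p(r) = r^2 - 2r - 15 = (r - 5)(r + 3).
All 2 eigenvalues are distinct, so M is diagonalizable.

Yes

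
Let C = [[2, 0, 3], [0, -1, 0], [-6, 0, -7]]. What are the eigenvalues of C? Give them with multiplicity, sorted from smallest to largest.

Characteristic polynomial: p(t) = t^3 + 6t^2 + 9t + 4 = (t + 1)^2(t + 4).
Roots (with multiplicity): -4, -1, -1.

-4, -1, -1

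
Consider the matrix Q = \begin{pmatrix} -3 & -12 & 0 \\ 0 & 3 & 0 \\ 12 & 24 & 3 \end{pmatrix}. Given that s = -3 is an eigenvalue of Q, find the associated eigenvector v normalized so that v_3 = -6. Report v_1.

Q + 3I = [[0, -12, 0], [0, 6, 0], [12, 24, 6]].
Solving (Q + 3I)v = 0 gives the eigenspace spanned by (3, 0, -6).
With v_3 = -6, v = (3, 0, -6), so v_1 = 3.

3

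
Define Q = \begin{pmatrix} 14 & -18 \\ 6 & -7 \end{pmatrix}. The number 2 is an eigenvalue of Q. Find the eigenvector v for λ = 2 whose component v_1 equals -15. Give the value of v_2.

Q − 2I = [[12, -18], [6, -9]].
Solving (Q − 2I)v = 0 gives the eigenspace spanned by (-15, -10).
With v_1 = -15, v = (-15, -10), so v_2 = -10.

-10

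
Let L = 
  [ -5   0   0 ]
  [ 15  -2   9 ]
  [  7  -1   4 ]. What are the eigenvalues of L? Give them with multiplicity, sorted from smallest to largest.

-5, 1, 1

Characteristic polynomial: p(t) = t^3 + 3t^2 - 9t + 5 = (t - 1)^2(t + 5).
Roots (with multiplicity): -5, 1, 1.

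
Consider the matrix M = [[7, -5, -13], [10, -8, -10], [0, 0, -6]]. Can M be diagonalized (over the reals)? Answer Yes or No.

Characteristic polynomial: p(r) = r^3 + 7r^2 - 36 = (r - 2)(r + 3)(r + 6).
All 3 eigenvalues are distinct, so M is diagonalizable.

Yes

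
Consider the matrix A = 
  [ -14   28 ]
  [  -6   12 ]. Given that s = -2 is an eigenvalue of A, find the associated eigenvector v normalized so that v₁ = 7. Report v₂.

3

A + 2I = [[-12, 28], [-6, 14]].
Solving (A + 2I)v = 0 gives the eigenspace spanned by (7, 3).
With v₁ = 7, v = (7, 3), so v₂ = 3.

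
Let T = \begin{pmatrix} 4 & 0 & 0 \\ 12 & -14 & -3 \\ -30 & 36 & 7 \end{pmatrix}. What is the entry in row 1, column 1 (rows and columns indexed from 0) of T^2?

Characteristic polynomial: s^3 + 3s^2 - 18s - 40 = (s - 4)(s + 2)(s + 5), so the eigenvalues are -5, -2, 4.
s=-5: eigenvector (0, 1, -3).
s=-2: eigenvector (0, 1, -4).
s=4: eigenvector (1, 1, -2).
P = [[0, 0, 1], [1, 1, 1], [-3, -4, -2]], D = diag(-5, -2, 4), P⁻¹ = [[-2, 4, 1], [1, -3, -1], [1, 0, 0]].
T² = P·diag(25, 4, 16)·P⁻¹ = [[16, 0, 0], [-30, 88, 21], [102, -252, -59]].
The requested entry is 88.

88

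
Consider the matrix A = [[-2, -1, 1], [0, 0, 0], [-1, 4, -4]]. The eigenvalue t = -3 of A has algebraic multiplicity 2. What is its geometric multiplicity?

1

A + 3I = [[1, -1, 1], [0, 3, 0], [-1, 4, -1]].
This matrix has rank 2, so its null space has dimension 3 − 2 = 1.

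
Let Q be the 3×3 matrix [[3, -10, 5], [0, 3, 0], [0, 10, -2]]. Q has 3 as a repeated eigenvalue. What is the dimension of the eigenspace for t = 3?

Q − 3I = [[0, -10, 5], [0, 0, 0], [0, 10, -5]].
This matrix has rank 1, so its null space has dimension 3 − 1 = 2.

2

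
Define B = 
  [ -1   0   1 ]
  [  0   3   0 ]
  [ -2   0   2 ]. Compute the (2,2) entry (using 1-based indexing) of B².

Characteristic polynomial: r^3 - 4r^2 + 3r = r(r - 3)(r - 1), so the eigenvalues are 0, 1, 3.
r=1: eigenvector (1, 0, 2).
r=3: eigenvector (0, 1, 0).
r=0: eigenvector (-1, 0, -1).
P = [[1, 0, -1], [0, 1, 0], [2, 0, -1]], D = diag(1, 3, 0), P⁻¹ = [[-1, 0, 1], [0, 1, 0], [-2, 0, 1]].
B² = P·diag(1, 9, 0)·P⁻¹ = [[-1, 0, 1], [0, 9, 0], [-2, 0, 2]].
The requested entry is 9.

9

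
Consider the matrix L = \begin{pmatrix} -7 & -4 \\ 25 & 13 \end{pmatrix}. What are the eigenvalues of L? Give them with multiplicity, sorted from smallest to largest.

Characteristic polynomial: p(λ) = λ^2 - 6λ + 9 = (λ - 3)^2.
Roots (with multiplicity): 3, 3.

3, 3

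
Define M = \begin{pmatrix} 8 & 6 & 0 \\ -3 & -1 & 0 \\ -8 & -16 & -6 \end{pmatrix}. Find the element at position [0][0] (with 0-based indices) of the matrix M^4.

1234

Characteristic polynomial: λ^3 - λ^2 - 32λ + 60 = (λ - 5)(λ - 2)(λ + 6), so the eigenvalues are -6, 2, 5.
λ=2: eigenvector (-1, 1, -1).
λ=5: eigenvector (2, -1, 0).
λ=-6: eigenvector (0, 0, 1).
P = [[-1, 2, 0], [1, -1, 0], [-1, 0, 1]], D = diag(2, 5, -6), P⁻¹ = [[1, 2, 0], [1, 1, 0], [1, 2, 1]].
M⁴ = P·diag(16, 625, 1296)·P⁻¹ = [[1234, 1218, 0], [-609, -593, 0], [1280, 2560, 1296]].
The requested entry is 1234.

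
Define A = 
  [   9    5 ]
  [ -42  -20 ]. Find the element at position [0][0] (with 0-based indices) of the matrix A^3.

1149

Characteristic polynomial: λ^2 + 11λ + 30 = (λ + 5)(λ + 6), so the eigenvalues are -6, -5.
λ=-6: eigenvector (1, -3).
λ=-5: eigenvector (5, -14).
P = [[1, 5], [-3, -14]], D = diag(-6, -5), P⁻¹ = [[-14, -5], [3, 1]].
A³ = P·diag(-216, -125)·P⁻¹ = [[1149, 455], [-3822, -1490]].
The requested entry is 1149.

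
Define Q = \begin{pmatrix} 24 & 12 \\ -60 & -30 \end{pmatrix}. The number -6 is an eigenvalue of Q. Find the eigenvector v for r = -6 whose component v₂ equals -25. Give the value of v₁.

10

Q + 6I = [[30, 12], [-60, -24]].
Solving (Q + 6I)v = 0 gives the eigenspace spanned by (10, -25).
With v₂ = -25, v = (10, -25), so v₁ = 10.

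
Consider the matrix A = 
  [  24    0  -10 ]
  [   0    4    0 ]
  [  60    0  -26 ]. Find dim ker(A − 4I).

A − 4I = [[20, 0, -10], [0, 0, 0], [60, 0, -30]].
This matrix has rank 1, so its null space has dimension 3 − 1 = 2.

2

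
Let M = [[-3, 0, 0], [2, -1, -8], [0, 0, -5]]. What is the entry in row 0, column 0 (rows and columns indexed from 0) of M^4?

81

Characteristic polynomial: r^3 + 9r^2 + 23r + 15 = (r + 1)(r + 3)(r + 5), so the eigenvalues are -5, -3, -1.
r=-3: eigenvector (1, -1, 0).
r=-1: eigenvector (0, 1, 0).
r=-5: eigenvector (0, 2, 1).
P = [[1, 0, 0], [-1, 1, 2], [0, 0, 1]], D = diag(-3, -1, -5), P⁻¹ = [[1, 0, 0], [1, 1, -2], [0, 0, 1]].
M⁴ = P·diag(81, 1, 625)·P⁻¹ = [[81, 0, 0], [-80, 1, 1248], [0, 0, 625]].
The requested entry is 81.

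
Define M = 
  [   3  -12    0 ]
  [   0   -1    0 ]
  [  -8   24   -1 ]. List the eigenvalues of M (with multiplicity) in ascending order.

-1, -1, 3

Characteristic polynomial: p(t) = t^3 - t^2 - 5t - 3 = (t - 3)(t + 1)^2.
Roots (with multiplicity): -1, -1, 3.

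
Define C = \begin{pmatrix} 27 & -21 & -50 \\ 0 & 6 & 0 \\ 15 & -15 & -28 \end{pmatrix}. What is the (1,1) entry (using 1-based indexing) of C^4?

-309

Characteristic polynomial: μ^3 - 5μ^2 - 12μ + 36 = (μ - 6)(μ - 2)(μ + 3), so the eigenvalues are -3, 2, 6.
μ=6: eigenvector (1, 1, 0).
μ=-3: eigenvector (-5, 0, -3).
μ=2: eigenvector (2, 0, 1).
P = [[1, -5, 2], [1, 0, 0], [0, -3, 1]], D = diag(6, -3, 2), P⁻¹ = [[0, 1, 0], [1, -1, -2], [3, -3, -5]].
C⁴ = P·diag(1296, 81, 16)·P⁻¹ = [[-309, 1605, 650], [0, 1296, 0], [-195, 195, 406]].
The requested entry is -309.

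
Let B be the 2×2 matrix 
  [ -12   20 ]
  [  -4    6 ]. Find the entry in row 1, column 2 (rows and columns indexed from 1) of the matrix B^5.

9920

Characteristic polynomial: s^2 + 6s + 8 = (s + 2)(s + 4), so the eigenvalues are -4, -2.
s=-4: eigenvector (-5, -2).
s=-2: eigenvector (-2, -1).
P = [[-5, -2], [-2, -1]], D = diag(-4, -2), P⁻¹ = [[-1, 2], [2, -5]].
B⁵ = P·diag(-1024, -32)·P⁻¹ = [[-4992, 9920], [-1984, 3936]].
The requested entry is 9920.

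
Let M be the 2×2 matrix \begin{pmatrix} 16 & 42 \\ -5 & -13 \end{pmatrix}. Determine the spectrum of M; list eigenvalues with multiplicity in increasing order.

1, 2

Characteristic polynomial: p(r) = r^2 - 3r + 2 = (r - 2)(r - 1).
Roots (with multiplicity): 1, 2.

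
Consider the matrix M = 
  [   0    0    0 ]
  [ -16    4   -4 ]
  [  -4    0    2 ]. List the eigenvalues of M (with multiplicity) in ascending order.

Characteristic polynomial: p(r) = r^3 - 6r^2 + 8r = r(r - 4)(r - 2).
Roots (with multiplicity): 0, 2, 4.

0, 2, 4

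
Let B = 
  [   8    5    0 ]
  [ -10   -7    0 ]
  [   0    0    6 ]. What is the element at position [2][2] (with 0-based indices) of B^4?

1296

Characteristic polynomial: s^3 - 7s^2 + 36 = (s - 6)(s - 3)(s + 2), so the eigenvalues are -2, 3, 6.
s=-2: eigenvector (1, -2, 0).
s=3: eigenvector (1, -1, 0).
s=6: eigenvector (0, 0, 1).
P = [[1, 1, 0], [-2, -1, 0], [0, 0, 1]], D = diag(-2, 3, 6), P⁻¹ = [[-1, -1, 0], [2, 1, 0], [0, 0, 1]].
B⁴ = P·diag(16, 81, 1296)·P⁻¹ = [[146, 65, 0], [-130, -49, 0], [0, 0, 1296]].
The requested entry is 1296.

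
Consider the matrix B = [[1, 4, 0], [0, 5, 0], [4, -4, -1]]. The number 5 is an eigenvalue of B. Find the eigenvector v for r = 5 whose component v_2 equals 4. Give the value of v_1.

B − 5I = [[-4, 4, 0], [0, 0, 0], [4, -4, -6]].
Solving (B − 5I)v = 0 gives the eigenspace spanned by (4, 4, 0).
With v_2 = 4, v = (4, 4, 0), so v_1 = 4.

4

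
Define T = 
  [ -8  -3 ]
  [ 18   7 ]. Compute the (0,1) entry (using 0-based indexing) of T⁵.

-33

Characteristic polynomial: s^2 + s - 2 = (s - 1)(s + 2), so the eigenvalues are -2, 1.
s=-2: eigenvector (1, -2).
s=1: eigenvector (-1, 3).
P = [[1, -1], [-2, 3]], D = diag(-2, 1), P⁻¹ = [[3, 1], [2, 1]].
T⁵ = P·diag(-32, 1)·P⁻¹ = [[-98, -33], [198, 67]].
The requested entry is -33.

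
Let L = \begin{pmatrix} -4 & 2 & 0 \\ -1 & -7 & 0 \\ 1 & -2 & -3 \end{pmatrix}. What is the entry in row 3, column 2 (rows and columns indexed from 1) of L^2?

Characteristic polynomial: t^3 + 14t^2 + 63t + 90 = (t + 3)(t + 5)(t + 6), so the eigenvalues are -6, -5, -3.
t=-5: eigenvector (2, -1, -2).
t=-6: eigenvector (-1, 1, 1).
t=-3: eigenvector (0, 0, 1).
P = [[2, -1, 0], [-1, 1, 0], [-2, 1, 1]], D = diag(-5, -6, -3), P⁻¹ = [[1, 1, 0], [1, 2, 0], [1, 0, 1]].
L² = P·diag(25, 36, 9)·P⁻¹ = [[14, -22, 0], [11, 47, 0], [-5, 22, 9]].
The requested entry is 22.

22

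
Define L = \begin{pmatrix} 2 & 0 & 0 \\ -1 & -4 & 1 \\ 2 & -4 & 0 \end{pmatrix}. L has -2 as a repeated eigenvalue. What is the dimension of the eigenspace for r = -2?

1

L + 2I = [[4, 0, 0], [-1, -2, 1], [2, -4, 2]].
This matrix has rank 2, so its null space has dimension 3 − 2 = 1.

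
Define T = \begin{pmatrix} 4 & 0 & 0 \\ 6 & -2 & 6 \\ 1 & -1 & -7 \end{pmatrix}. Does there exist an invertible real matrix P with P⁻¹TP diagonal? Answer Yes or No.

Characteristic polynomial: p(λ) = λ^3 + 5λ^2 - 16λ - 80 = (λ - 4)(λ + 4)(λ + 5).
All 3 eigenvalues are distinct, so T is diagonalizable.

Yes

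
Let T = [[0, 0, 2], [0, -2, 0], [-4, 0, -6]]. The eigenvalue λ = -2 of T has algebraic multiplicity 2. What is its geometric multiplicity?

T + 2I = [[2, 0, 2], [0, 0, 0], [-4, 0, -4]].
This matrix has rank 1, so its null space has dimension 3 − 1 = 2.

2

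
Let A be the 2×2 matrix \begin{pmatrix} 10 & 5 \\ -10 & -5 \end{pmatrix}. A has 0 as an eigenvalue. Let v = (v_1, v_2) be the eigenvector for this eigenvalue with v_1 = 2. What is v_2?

A = [[10, 5], [-10, -5]].
Solving (A)v = 0 gives the eigenspace spanned by (2, -4).
With v_1 = 2, v = (2, -4), so v_2 = -4.

-4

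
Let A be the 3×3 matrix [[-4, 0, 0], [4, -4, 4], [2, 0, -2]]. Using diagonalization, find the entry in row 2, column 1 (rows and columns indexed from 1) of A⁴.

Characteristic polynomial: t^3 + 10t^2 + 32t + 32 = (t + 2)(t + 4)^2, so the eigenvalues are -4, -4, -2.
t=-4: eigenvector (1, 0, -1).
t=-4: eigenvector (2, 1, -2).
t=-2: eigenvector (0, 2, 1).
P = [[1, 2, 0], [0, 1, 2], [-1, -2, 1]], D = diag(-4, -4, -2), P⁻¹ = [[5, -2, 4], [-2, 1, -2], [1, 0, 1]].
A⁴ = P·diag(256, 256, 16)·P⁻¹ = [[256, 0, 0], [-480, 256, -480], [-240, 0, 16]].
The requested entry is -480.

-480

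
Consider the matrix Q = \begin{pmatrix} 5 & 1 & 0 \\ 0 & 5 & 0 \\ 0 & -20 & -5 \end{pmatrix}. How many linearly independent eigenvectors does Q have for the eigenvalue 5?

1

Q − 5I = [[0, 1, 0], [0, 0, 0], [0, -20, -10]].
This matrix has rank 2, so its null space has dimension 3 − 2 = 1.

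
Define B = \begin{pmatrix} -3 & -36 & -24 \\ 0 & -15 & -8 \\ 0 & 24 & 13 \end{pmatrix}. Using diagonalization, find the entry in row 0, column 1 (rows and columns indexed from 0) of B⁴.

Characteristic polynomial: s^3 + 5s^2 + 3s - 9 = (s - 1)(s + 3)^2, so the eigenvalues are -3, -3, 1.
s=-3: eigenvector (1, 0, 0).
s=1: eigenvector (3, 1, -2).
s=-3: eigenvector (4, 2, -3).
P = [[1, 3, 4], [0, 1, 2], [0, -2, -3]], D = diag(-3, 1, -3), P⁻¹ = [[1, 1, 2], [0, -3, -2], [0, 2, 1]].
B⁴ = P·diag(81, 1, 81)·P⁻¹ = [[81, 720, 480], [0, 321, 160], [0, -480, -239]].
The requested entry is 720.

720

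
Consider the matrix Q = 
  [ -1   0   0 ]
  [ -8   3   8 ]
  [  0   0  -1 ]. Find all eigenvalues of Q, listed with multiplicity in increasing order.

-1, -1, 3

Characteristic polynomial: p(r) = r^3 - r^2 - 5r - 3 = (r - 3)(r + 1)^2.
Roots (with multiplicity): -1, -1, 3.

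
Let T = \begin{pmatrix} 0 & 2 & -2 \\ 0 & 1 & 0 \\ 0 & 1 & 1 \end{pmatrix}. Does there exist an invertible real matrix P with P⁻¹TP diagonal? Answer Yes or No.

Characteristic polynomial: p(λ) = λ^3 - 2λ^2 + λ = λ(λ - 1)^2.
λ = 1 has algebraic multiplicity 2; rank(T − 1I) = 2, so geometric multiplicity = 1.
Geometric multiplicity < algebraic multiplicity, so T is not diagonalizable.

No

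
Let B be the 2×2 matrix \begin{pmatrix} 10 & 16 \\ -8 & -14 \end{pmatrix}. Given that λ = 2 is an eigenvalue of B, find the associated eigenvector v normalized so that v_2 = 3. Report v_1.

B − 2I = [[8, 16], [-8, -16]].
Solving (B − 2I)v = 0 gives the eigenspace spanned by (-6, 3).
With v_2 = 3, v = (-6, 3), so v_1 = -6.

-6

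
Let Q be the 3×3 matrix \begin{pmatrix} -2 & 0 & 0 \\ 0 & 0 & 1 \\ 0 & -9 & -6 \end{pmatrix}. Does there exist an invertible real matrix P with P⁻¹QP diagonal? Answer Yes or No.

No

Characteristic polynomial: p(s) = s^3 + 8s^2 + 21s + 18 = (s + 2)(s + 3)^2.
s = -3 has algebraic multiplicity 2; rank(Q + 3I) = 2, so geometric multiplicity = 1.
Geometric multiplicity < algebraic multiplicity, so Q is not diagonalizable.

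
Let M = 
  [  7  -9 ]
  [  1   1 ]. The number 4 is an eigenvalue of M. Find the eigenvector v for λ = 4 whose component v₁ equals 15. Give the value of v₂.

5

M − 4I = [[3, -9], [1, -3]].
Solving (M − 4I)v = 0 gives the eigenspace spanned by (15, 5).
With v₁ = 15, v = (15, 5), so v₂ = 5.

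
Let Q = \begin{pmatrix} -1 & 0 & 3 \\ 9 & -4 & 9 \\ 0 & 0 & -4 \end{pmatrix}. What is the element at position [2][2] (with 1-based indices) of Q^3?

Characteristic polynomial: λ^3 + 9λ^2 + 24λ + 16 = (λ + 1)(λ + 4)^2, so the eigenvalues are -4, -4, -1.
λ=-1: eigenvector (1, 3, 0).
λ=-4: eigenvector (0, 1, 0).
λ=-4: eigenvector (-1, -3, 1).
P = [[1, 0, -1], [3, 1, -3], [0, 0, 1]], D = diag(-1, -4, -4), P⁻¹ = [[1, 0, 1], [-3, 1, 0], [0, 0, 1]].
Q³ = P·diag(-1, -64, -64)·P⁻¹ = [[-1, 0, 63], [189, -64, 189], [0, 0, -64]].
The requested entry is -64.

-64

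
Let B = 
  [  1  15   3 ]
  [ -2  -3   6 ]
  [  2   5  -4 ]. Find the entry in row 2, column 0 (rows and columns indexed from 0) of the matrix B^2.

-16

Characteristic polynomial: μ^3 + 6μ^2 - μ - 30 = (μ - 2)(μ + 3)(μ + 5), so the eigenvalues are -5, -3, 2.
μ=-3: eigenvector (3, -1, 1).
μ=-5: eigenvector (-2, 1, -1).
μ=2: eigenvector (3, 0, 1).
P = [[3, -2, 3], [-1, 1, 0], [1, -1, 1]], D = diag(-3, -5, 2), P⁻¹ = [[1, -1, -3], [1, 0, -3], [0, 1, 1]].
B² = P·diag(9, 25, 4)·P⁻¹ = [[-23, -15, 81], [16, 9, -48], [-16, -5, 52]].
The requested entry is -16.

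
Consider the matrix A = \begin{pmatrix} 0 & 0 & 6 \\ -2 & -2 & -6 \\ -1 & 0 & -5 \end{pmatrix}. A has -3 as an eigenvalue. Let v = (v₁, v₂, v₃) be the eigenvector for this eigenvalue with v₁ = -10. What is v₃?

A + 3I = [[3, 0, 6], [-2, 1, -6], [-1, 0, -2]].
Solving (A + 3I)v = 0 gives the eigenspace spanned by (-10, 10, 5).
With v₁ = -10, v = (-10, 10, 5), so v₃ = 5.

5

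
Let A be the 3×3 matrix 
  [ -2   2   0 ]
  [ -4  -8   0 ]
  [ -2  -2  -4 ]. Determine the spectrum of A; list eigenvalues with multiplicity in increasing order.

-6, -4, -4

Characteristic polynomial: p(s) = s^3 + 14s^2 + 64s + 96 = (s + 4)^2(s + 6).
Roots (with multiplicity): -6, -4, -4.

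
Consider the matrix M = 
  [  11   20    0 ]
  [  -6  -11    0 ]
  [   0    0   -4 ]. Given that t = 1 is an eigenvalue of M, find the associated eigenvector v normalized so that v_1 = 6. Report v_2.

-3

M − 1I = [[10, 20, 0], [-6, -12, 0], [0, 0, -5]].
Solving (M − 1I)v = 0 gives the eigenspace spanned by (6, -3, 0).
With v_1 = 6, v = (6, -3, 0), so v_2 = -3.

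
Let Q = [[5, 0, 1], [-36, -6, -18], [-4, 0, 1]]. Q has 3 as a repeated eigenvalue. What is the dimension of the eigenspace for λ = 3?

1

Q − 3I = [[2, 0, 1], [-36, -9, -18], [-4, 0, -2]].
This matrix has rank 2, so its null space has dimension 3 − 2 = 1.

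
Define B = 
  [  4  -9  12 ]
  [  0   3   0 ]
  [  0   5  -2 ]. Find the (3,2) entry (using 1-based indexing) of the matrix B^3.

35

Characteristic polynomial: λ^3 - 5λ^2 - 2λ + 24 = (λ - 4)(λ - 3)(λ + 2), so the eigenvalues are -2, 3, 4.
λ=4: eigenvector (1, 0, 0).
λ=-2: eigenvector (-2, 0, 1).
λ=3: eigenvector (-3, 1, 1).
P = [[1, -2, -3], [0, 0, 1], [0, 1, 1]], D = diag(4, -2, 3), P⁻¹ = [[1, 1, 2], [0, -1, 1], [0, 1, 0]].
B³ = P·diag(64, -8, 27)·P⁻¹ = [[64, -33, 144], [0, 27, 0], [0, 35, -8]].
The requested entry is 35.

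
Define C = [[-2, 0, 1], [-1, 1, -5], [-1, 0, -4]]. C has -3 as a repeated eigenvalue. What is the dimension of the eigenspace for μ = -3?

C + 3I = [[1, 0, 1], [-1, 4, -5], [-1, 0, -1]].
This matrix has rank 2, so its null space has dimension 3 − 2 = 1.

1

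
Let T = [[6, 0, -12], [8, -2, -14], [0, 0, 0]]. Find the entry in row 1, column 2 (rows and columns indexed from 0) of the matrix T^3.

Characteristic polynomial: r^3 - 4r^2 - 12r = r(r - 6)(r + 2), so the eigenvalues are -2, 0, 6.
r=6: eigenvector (1, 1, 0).
r=0: eigenvector (2, 1, 1).
r=-2: eigenvector (0, 1, 0).
P = [[1, 2, 0], [1, 1, 1], [0, 1, 0]], D = diag(6, 0, -2), P⁻¹ = [[1, 0, -2], [0, 0, 1], [-1, 1, 1]].
T³ = P·diag(216, 0, -8)·P⁻¹ = [[216, 0, -432], [224, -8, -440], [0, 0, 0]].
The requested entry is -440.

-440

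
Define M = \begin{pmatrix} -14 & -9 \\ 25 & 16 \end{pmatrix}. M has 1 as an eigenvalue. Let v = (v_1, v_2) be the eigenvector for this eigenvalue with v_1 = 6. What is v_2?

M − 1I = [[-15, -9], [25, 15]].
Solving (M − 1I)v = 0 gives the eigenspace spanned by (6, -10).
With v_1 = 6, v = (6, -10), so v_2 = -10.

-10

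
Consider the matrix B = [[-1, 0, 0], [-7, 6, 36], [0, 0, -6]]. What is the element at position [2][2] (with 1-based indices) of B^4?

Characteristic polynomial: s^3 + s^2 - 36s - 36 = (s - 6)(s + 1)(s + 6), so the eigenvalues are -6, -1, 6.
s=-6: eigenvector (0, -3, 1).
s=6: eigenvector (0, 1, 0).
s=-1: eigenvector (1, 1, 0).
P = [[0, 0, 1], [-3, 1, 1], [1, 0, 0]], D = diag(-6, 6, -1), P⁻¹ = [[0, 0, 1], [-1, 1, 3], [1, 0, 0]].
B⁴ = P·diag(1296, 1296, 1)·P⁻¹ = [[1, 0, 0], [-1295, 1296, 0], [0, 0, 1296]].
The requested entry is 1296.

1296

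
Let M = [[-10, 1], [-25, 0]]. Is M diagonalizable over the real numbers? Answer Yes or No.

No

Characteristic polynomial: p(s) = s^2 + 10s + 25 = (s + 5)^2.
s = -5 has algebraic multiplicity 2; rank(M + 5I) = 1, so geometric multiplicity = 1.
Geometric multiplicity < algebraic multiplicity, so M is not diagonalizable.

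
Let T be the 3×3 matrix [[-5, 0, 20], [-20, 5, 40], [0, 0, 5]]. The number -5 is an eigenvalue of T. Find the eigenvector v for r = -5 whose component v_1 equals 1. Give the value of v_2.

2

T + 5I = [[0, 0, 20], [-20, 10, 40], [0, 0, 10]].
Solving (T + 5I)v = 0 gives the eigenspace spanned by (1, 2, 0).
With v_1 = 1, v = (1, 2, 0), so v_2 = 2.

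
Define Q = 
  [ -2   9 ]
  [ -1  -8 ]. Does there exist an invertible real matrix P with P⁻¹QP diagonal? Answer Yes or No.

Characteristic polynomial: p(λ) = λ^2 + 10λ + 25 = (λ + 5)^2.
λ = -5 has algebraic multiplicity 2; rank(Q + 5I) = 1, so geometric multiplicity = 1.
Geometric multiplicity < algebraic multiplicity, so Q is not diagonalizable.

No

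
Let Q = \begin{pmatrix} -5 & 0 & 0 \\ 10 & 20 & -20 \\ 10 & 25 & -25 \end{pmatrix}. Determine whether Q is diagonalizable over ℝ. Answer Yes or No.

Characteristic polynomial: p(s) = s^3 + 10s^2 + 25s = s(s + 5)^2.
s = -5 has algebraic multiplicity 2; rank(Q + 5I) = 1, so geometric multiplicity = 2.
Every eigenvalue has geometric = algebraic multiplicity, so Q is diagonalizable.

Yes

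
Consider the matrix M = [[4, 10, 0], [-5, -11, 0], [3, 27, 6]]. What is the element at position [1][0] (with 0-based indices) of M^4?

1295

Characteristic polynomial: r^3 + r^2 - 36r - 36 = (r - 6)(r + 1)(r + 6), so the eigenvalues are -6, -1, 6.
r=-1: eigenvector (2, -1, 3).
r=-6: eigenvector (-1, 1, -2).
r=6: eigenvector (0, 0, 1).
P = [[2, -1, 0], [-1, 1, 0], [3, -2, 1]], D = diag(-1, -6, 6), P⁻¹ = [[1, 1, 0], [1, 2, 0], [-1, 1, 1]].
M⁴ = P·diag(1, 1296, 1296)·P⁻¹ = [[-1294, -2590, 0], [1295, 2591, 0], [-3885, -3885, 1296]].
The requested entry is 1295.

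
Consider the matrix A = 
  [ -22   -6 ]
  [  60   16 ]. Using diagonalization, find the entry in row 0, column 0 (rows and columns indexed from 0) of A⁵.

Characteristic polynomial: t^2 + 6t + 8 = (t + 2)(t + 4), so the eigenvalues are -4, -2.
t=-4: eigenvector (1, -3).
t=-2: eigenvector (-3, 10).
P = [[1, -3], [-3, 10]], D = diag(-4, -2), P⁻¹ = [[10, 3], [3, 1]].
A⁵ = P·diag(-1024, -32)·P⁻¹ = [[-9952, -2976], [29760, 8896]].
The requested entry is -9952.

-9952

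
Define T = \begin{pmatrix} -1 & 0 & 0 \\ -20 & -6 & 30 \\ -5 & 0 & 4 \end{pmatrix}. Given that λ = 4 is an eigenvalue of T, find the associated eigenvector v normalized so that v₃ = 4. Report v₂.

12

T − 4I = [[-5, 0, 0], [-20, -10, 30], [-5, 0, 0]].
Solving (T − 4I)v = 0 gives the eigenspace spanned by (0, 12, 4).
With v₃ = 4, v = (0, 12, 4), so v₂ = 12.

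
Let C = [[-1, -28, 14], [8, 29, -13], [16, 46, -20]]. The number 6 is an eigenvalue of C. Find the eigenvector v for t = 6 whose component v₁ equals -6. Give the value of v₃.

-9

C − 6I = [[-7, -28, 14], [8, 23, -13], [16, 46, -26]].
Solving (C − 6I)v = 0 gives the eigenspace spanned by (-6, -3, -9).
With v₁ = -6, v = (-6, -3, -9), so v₃ = -9.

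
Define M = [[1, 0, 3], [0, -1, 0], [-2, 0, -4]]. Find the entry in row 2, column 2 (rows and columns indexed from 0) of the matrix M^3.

-22

Characteristic polynomial: s^3 + 4s^2 + 5s + 2 = (s + 1)^2(s + 2), so the eigenvalues are -2, -1, -1.
s=-1: eigenvector (3, 0, -2).
s=-1: eigenvector (-3, 1, 2).
s=-2: eigenvector (-1, 0, 1).
P = [[3, -3, -1], [0, 1, 0], [-2, 2, 1]], D = diag(-1, -1, -2), P⁻¹ = [[1, 1, 1], [0, 1, 0], [2, 0, 3]].
M³ = P·diag(-1, -1, -8)·P⁻¹ = [[13, 0, 21], [0, -1, 0], [-14, 0, -22]].
The requested entry is -22.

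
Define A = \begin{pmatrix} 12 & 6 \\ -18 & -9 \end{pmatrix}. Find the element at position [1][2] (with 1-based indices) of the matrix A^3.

54

Characteristic polynomial: t^2 - 3t = t(t - 3), so the eigenvalues are 0, 3.
t=0: eigenvector (1, -2).
t=3: eigenvector (2, -3).
P = [[1, 2], [-2, -3]], D = diag(0, 3), P⁻¹ = [[-3, -2], [2, 1]].
A³ = P·diag(0, 27)·P⁻¹ = [[108, 54], [-162, -81]].
The requested entry is 54.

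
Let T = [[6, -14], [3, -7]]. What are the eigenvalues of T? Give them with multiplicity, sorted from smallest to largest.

Characteristic polynomial: p(λ) = λ^2 + λ = λ(λ + 1).
Roots (with multiplicity): -1, 0.

-1, 0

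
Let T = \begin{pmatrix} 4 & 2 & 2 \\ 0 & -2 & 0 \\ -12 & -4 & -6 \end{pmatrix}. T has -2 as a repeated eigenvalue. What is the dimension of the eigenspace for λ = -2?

T + 2I = [[6, 2, 2], [0, 0, 0], [-12, -4, -4]].
This matrix has rank 1, so its null space has dimension 3 − 1 = 2.

2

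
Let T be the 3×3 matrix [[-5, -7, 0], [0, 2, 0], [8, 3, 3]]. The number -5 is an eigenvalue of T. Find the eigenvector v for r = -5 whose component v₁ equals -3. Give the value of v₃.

3

T + 5I = [[0, -7, 0], [0, 7, 0], [8, 3, 8]].
Solving (T + 5I)v = 0 gives the eigenspace spanned by (-3, 0, 3).
With v₁ = -3, v = (-3, 0, 3), so v₃ = 3.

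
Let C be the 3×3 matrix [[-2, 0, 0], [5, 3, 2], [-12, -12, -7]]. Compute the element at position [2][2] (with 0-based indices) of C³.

-79

Characteristic polynomial: r^3 + 6r^2 + 11r + 6 = (r + 1)(r + 2)(r + 3), so the eigenvalues are -3, -2, -1.
r=-2: eigenvector (1, -1, 0).
r=-3: eigenvector (0, 1, -3).
r=-1: eigenvector (0, 1, -2).
P = [[1, 0, 0], [-1, 1, 1], [0, -3, -2]], D = diag(-2, -3, -1), P⁻¹ = [[1, 0, 0], [-2, -2, -1], [3, 3, 1]].
C³ = P·diag(-8, -27, -1)·P⁻¹ = [[-8, 0, 0], [59, 51, 26], [-156, -156, -79]].
The requested entry is -79.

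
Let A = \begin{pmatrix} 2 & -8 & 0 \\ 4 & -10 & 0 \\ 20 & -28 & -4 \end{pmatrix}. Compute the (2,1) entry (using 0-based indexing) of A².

232

Characteristic polynomial: s^3 + 12s^2 + 44s + 48 = (s + 2)(s + 4)(s + 6), so the eigenvalues are -6, -4, -2.
s=-2: eigenvector (2, 1, 6).
s=-6: eigenvector (-1, -1, -4).
s=-4: eigenvector (0, 0, 1).
P = [[2, -1, 0], [1, -1, 0], [6, -4, 1]], D = diag(-2, -6, -4), P⁻¹ = [[1, -1, 0], [1, -2, 0], [-2, -2, 1]].
A² = P·diag(4, 36, 16)·P⁻¹ = [[-28, 64, 0], [-32, 68, 0], [-152, 232, 16]].
The requested entry is 232.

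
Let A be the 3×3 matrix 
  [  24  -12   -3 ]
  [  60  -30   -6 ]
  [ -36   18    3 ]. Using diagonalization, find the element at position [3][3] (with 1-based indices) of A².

Characteristic polynomial: t^3 + 3t^2 - 18t = t(t - 3)(t + 6), so the eigenvalues are -6, 0, 3.
t=0: eigenvector (1, 2, 0).
t=3: eigenvector (-1, -2, 1).
t=-6: eigenvector (1, 3, -2).
P = [[1, -1, 1], [2, -2, 3], [0, 1, -2]], D = diag(0, 3, -6), P⁻¹ = [[-1, 1, 1], [-4, 2, 1], [-2, 1, 0]].
A² = P·diag(0, 9, 36)·P⁻¹ = [[-36, 18, -9], [-144, 72, -18], [108, -54, 9]].
The requested entry is 9.

9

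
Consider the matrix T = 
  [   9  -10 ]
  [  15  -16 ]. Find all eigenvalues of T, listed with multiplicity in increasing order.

Characteristic polynomial: p(μ) = μ^2 + 7μ + 6 = (μ + 1)(μ + 6).
Roots (with multiplicity): -6, -1.

-6, -1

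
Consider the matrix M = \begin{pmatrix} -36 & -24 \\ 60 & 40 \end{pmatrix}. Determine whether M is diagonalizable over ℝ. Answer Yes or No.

Yes

Characteristic polynomial: p(t) = t^2 - 4t = t(t - 4).
All 2 eigenvalues are distinct, so M is diagonalizable.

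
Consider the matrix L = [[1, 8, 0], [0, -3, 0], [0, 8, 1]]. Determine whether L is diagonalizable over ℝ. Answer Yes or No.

Yes

Characteristic polynomial: p(λ) = λ^3 + λ^2 - 5λ + 3 = (λ - 1)^2(λ + 3).
λ = 1 has algebraic multiplicity 2; rank(L − 1I) = 1, so geometric multiplicity = 2.
Every eigenvalue has geometric = algebraic multiplicity, so L is diagonalizable.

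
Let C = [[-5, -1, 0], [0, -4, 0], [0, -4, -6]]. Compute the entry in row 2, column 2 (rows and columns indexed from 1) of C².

Characteristic polynomial: μ^3 + 15μ^2 + 74μ + 120 = (μ + 4)(μ + 5)(μ + 6), so the eigenvalues are -6, -5, -4.
μ=-5: eigenvector (1, 0, 0).
μ=-4: eigenvector (-1, 1, -2).
μ=-6: eigenvector (0, 0, 1).
P = [[1, -1, 0], [0, 1, 0], [0, -2, 1]], D = diag(-5, -4, -6), P⁻¹ = [[1, 1, 0], [0, 1, 0], [0, 2, 1]].
C² = P·diag(25, 16, 36)·P⁻¹ = [[25, 9, 0], [0, 16, 0], [0, 40, 36]].
The requested entry is 16.

16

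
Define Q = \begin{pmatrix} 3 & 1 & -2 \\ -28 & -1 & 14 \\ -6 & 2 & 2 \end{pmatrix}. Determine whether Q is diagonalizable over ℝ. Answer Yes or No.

Characteristic polynomial: p(μ) = μ^3 - 4μ^2 - 11μ - 6 = (μ - 6)(μ + 1)^2.
μ = -1 has algebraic multiplicity 2; rank(Q + 1I) = 2, so geometric multiplicity = 1.
Geometric multiplicity < algebraic multiplicity, so Q is not diagonalizable.

No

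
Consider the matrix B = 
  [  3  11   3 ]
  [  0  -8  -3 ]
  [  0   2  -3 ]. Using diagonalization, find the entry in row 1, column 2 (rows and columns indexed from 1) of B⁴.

-2557

Characteristic polynomial: t^3 + 8t^2 - 3t - 90 = (t - 3)(t + 5)(t + 6), so the eigenvalues are -6, -5, 3.
t=3: eigenvector (1, 0, 0).
t=-6: eigenvector (-3, 3, -2).
t=-5: eigenvector (1, -1, 1).
P = [[1, -3, 1], [0, 3, -1], [0, -2, 1]], D = diag(3, -6, -5), P⁻¹ = [[1, 1, 0], [0, 1, 1], [0, 2, 3]].
B⁴ = P·diag(81, 1296, 625)·P⁻¹ = [[81, -2557, -2013], [0, 2638, 2013], [0, -1342, -717]].
The requested entry is -2557.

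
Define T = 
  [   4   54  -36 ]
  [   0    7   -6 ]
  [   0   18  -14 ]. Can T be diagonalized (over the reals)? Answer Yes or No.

Characteristic polynomial: p(r) = r^3 + 3r^2 - 18r - 40 = (r - 4)(r + 2)(r + 5).
All 3 eigenvalues are distinct, so T is diagonalizable.

Yes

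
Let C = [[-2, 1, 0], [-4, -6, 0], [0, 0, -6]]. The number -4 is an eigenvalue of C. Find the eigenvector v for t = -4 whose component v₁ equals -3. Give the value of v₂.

C + 4I = [[2, 1, 0], [-4, -2, 0], [0, 0, -2]].
Solving (C + 4I)v = 0 gives the eigenspace spanned by (-3, 6, 0).
With v₁ = -3, v = (-3, 6, 0), so v₂ = 6.

6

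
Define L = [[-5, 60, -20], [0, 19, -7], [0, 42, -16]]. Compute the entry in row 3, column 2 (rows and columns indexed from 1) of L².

126

Characteristic polynomial: λ^3 + 2λ^2 - 25λ - 50 = (λ - 5)(λ + 2)(λ + 5), so the eigenvalues are -5, -2, 5.
λ=-5: eigenvector (1, 0, 0).
λ=5: eigenvector (-2, -1, -2).
λ=-2: eigenvector (0, 1, 3).
P = [[1, -2, 0], [0, -1, 1], [0, -2, 3]], D = diag(-5, 5, -2), P⁻¹ = [[1, -6, 2], [0, -3, 1], [0, -2, 1]].
L² = P·diag(25, 25, 4)·P⁻¹ = [[25, 0, 0], [0, 67, -21], [0, 126, -38]].
The requested entry is 126.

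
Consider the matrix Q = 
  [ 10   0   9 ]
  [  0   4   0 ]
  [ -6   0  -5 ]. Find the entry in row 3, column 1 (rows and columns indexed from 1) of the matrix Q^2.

Characteristic polynomial: λ^3 - 9λ^2 + 24λ - 16 = (λ - 4)^2(λ - 1), so the eigenvalues are 1, 4, 4.
λ=1: eigenvector (-1, 0, 1).
λ=4: eigenvector (0, 1, 0).
λ=4: eigenvector (3, 0, -2).
P = [[-1, 0, 3], [0, 1, 0], [1, 0, -2]], D = diag(1, 4, 4), P⁻¹ = [[2, 0, 3], [0, 1, 0], [1, 0, 1]].
Q² = P·diag(1, 16, 16)·P⁻¹ = [[46, 0, 45], [0, 16, 0], [-30, 0, -29]].
The requested entry is -30.

-30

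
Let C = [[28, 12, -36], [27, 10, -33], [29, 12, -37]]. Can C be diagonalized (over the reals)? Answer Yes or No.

Yes

Characteristic polynomial: p(μ) = μ^3 - μ^2 - 10μ - 8 = (μ - 4)(μ + 1)(μ + 2).
All 3 eigenvalues are distinct, so C is diagonalizable.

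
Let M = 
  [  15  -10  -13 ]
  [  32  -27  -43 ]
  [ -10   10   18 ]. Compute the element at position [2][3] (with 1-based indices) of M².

Characteristic polynomial: λ^3 - 6λ^2 - λ + 30 = (λ - 5)(λ - 3)(λ + 2), so the eigenvalues are -2, 3, 5.
λ=5: eigenvector (1, 1, 0).
λ=3: eigenvector (-2, -5, 2).
λ=-2: eigenvector (-1, -3, 1).
P = [[1, -2, -1], [1, -5, -3], [0, 2, 1]], D = diag(5, 3, -2), P⁻¹ = [[1, 0, 1], [-1, 1, 2], [2, -2, -3]].
M² = P·diag(25, 9, 4)·P⁻¹ = [[35, -10, 1], [46, -21, -29], [-10, 10, 24]].
The requested entry is -29.

-29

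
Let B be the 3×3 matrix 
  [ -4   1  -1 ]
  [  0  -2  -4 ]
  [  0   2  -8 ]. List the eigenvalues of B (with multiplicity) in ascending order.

Characteristic polynomial: p(μ) = μ^3 + 14μ^2 + 64μ + 96 = (μ + 4)^2(μ + 6).
Roots (with multiplicity): -6, -4, -4.

-6, -4, -4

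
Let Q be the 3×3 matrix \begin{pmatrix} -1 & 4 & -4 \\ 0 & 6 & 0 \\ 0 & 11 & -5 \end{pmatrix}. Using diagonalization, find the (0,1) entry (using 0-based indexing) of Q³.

124

Characteristic polynomial: λ^3 - 31λ - 30 = (λ - 6)(λ + 1)(λ + 5), so the eigenvalues are -5, -1, 6.
λ=-1: eigenvector (1, 0, 0).
λ=6: eigenvector (0, 1, 1).
λ=-5: eigenvector (1, 0, 1).
P = [[1, 0, 1], [0, 1, 0], [0, 1, 1]], D = diag(-1, 6, -5), P⁻¹ = [[1, 1, -1], [0, 1, 0], [0, -1, 1]].
Q³ = P·diag(-1, 216, -125)·P⁻¹ = [[-1, 124, -124], [0, 216, 0], [0, 341, -125]].
The requested entry is 124.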